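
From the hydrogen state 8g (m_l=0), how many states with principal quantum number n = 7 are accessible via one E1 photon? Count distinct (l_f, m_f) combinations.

E1 requires Δl = ±1, so l_f ∈ {3, 5}; with 0 ≤ l_f ≤ n_f−1 = 6, the allowed l_f values are {3, 5}.
For l_f = 3: m_f ∈ {m_i−1, m_i, m_i+1} ∩ [−3, 3] = {-1, 0, 1} → 3 states.
For l_f = 5: m_f ∈ {m_i−1, m_i, m_i+1} ∩ [−5, 5] = {-1, 0, 1} → 3 states.
Total: 6.

6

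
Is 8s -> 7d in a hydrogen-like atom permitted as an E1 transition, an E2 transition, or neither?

E2

Δl = 2 − 0 = +2; l_i + l_f = 2.
E1 (Δl = ±1): not satisfied.
E2 (Δl = 0,±2, l_i+l_f ≥ 2): satisfied.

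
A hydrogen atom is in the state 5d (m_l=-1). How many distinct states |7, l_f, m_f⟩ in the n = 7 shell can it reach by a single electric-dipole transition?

E1 requires Δl = ±1, so l_f ∈ {1, 3}; with 0 ≤ l_f ≤ n_f−1 = 6, the allowed l_f values are {1, 3}.
For l_f = 1: m_f ∈ {m_i−1, m_i, m_i+1} ∩ [−1, 1] = {-1, 0} → 2 states.
For l_f = 3: m_f ∈ {m_i−1, m_i, m_i+1} ∩ [−3, 3] = {-2, -1, 0} → 3 states.
Total: 5.

5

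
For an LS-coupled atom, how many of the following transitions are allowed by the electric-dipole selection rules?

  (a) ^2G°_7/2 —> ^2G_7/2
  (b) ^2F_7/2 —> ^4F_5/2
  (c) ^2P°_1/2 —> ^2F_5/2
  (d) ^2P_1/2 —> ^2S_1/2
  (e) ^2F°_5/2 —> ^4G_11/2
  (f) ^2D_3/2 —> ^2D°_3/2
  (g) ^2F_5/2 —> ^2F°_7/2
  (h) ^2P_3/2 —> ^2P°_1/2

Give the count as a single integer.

4

(a) allowed
(b) forbidden (parity, ΔS fail)
(c) forbidden (ΔL, ΔJ fail)
(d) forbidden (parity fails)
(e) forbidden (ΔS, ΔJ fail)
(f) allowed
(g) allowed
(h) allowed
Total allowed: 4 of 8.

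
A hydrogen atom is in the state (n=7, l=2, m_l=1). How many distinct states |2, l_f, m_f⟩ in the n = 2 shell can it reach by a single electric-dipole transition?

2

E1 requires Δl = ±1, so l_f ∈ {1, 3}; with 0 ≤ l_f ≤ n_f−1 = 1, the allowed l_f values are {1}.
For l_f = 1: m_f ∈ {m_i−1, m_i, m_i+1} ∩ [−1, 1] = {0, 1} → 2 states.
Total: 2.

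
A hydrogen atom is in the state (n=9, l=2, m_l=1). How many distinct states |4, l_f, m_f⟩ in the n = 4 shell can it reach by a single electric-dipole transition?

E1 requires Δl = ±1, so l_f ∈ {1, 3}; with 0 ≤ l_f ≤ n_f−1 = 3, the allowed l_f values are {1, 3}.
For l_f = 1: m_f ∈ {m_i−1, m_i, m_i+1} ∩ [−1, 1] = {0, 1} → 2 states.
For l_f = 3: m_f ∈ {m_i−1, m_i, m_i+1} ∩ [−3, 3] = {0, 1, 2} → 3 states.
Total: 5.

5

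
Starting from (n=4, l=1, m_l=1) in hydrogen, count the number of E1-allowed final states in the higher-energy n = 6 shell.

E1 requires Δl = ±1, so l_f ∈ {0, 2}; with 0 ≤ l_f ≤ n_f−1 = 5, the allowed l_f values are {0, 2}.
For l_f = 0: m_f ∈ {m_i−1, m_i, m_i+1} ∩ [−0, 0] = {0} → 1 state.
For l_f = 2: m_f ∈ {m_i−1, m_i, m_i+1} ∩ [−2, 2] = {0, 1, 2} → 3 states.
Total: 4.

4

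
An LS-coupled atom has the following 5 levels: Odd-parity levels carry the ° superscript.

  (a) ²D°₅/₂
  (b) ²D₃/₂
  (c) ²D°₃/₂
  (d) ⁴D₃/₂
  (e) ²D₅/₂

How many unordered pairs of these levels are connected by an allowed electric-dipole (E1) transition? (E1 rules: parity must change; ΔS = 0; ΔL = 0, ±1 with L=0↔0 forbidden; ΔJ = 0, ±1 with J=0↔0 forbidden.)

4

(a)–(b): allowed.
(a)–(c): forbidden (parity).
(a)–(d): forbidden (ΔS).
(a)–(e): allowed.
(b)–(c): allowed.
(b)–(d): forbidden (parity, ΔS).
(b)–(e): forbidden (parity).
(c)–(d): forbidden (ΔS).
(c)–(e): allowed.
(d)–(e): forbidden (parity, ΔS).
Allowed pairs: 4 of 10.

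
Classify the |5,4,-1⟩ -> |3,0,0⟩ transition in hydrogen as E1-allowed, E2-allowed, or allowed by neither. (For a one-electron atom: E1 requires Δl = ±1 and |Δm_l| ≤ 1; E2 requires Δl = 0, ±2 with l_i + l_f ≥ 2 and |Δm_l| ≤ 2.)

neither

Δl = 0 − 4 = -4; l_i + l_f = 4.
Δm_l = +1.
E1 (Δl = ±1, |Δm_l| ≤ 1): not satisfied.
E2 (Δl = 0,±2, l_i+l_f ≥ 2, |Δm_l| ≤ 2): not satisfied.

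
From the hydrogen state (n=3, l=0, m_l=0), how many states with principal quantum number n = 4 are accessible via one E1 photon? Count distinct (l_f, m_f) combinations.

3

E1 requires Δl = ±1, so l_f ∈ {-1, 1}; with 0 ≤ l_f ≤ n_f−1 = 3, the allowed l_f values are {1}.
For l_f = 1: m_f ∈ {m_i−1, m_i, m_i+1} ∩ [−1, 1] = {-1, 0, 1} → 3 states.
Total: 3.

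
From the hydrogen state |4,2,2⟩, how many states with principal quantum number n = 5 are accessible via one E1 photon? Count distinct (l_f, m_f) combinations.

4

E1 requires Δl = ±1, so l_f ∈ {1, 3}; with 0 ≤ l_f ≤ n_f−1 = 4, the allowed l_f values are {1, 3}.
For l_f = 1: m_f ∈ {m_i−1, m_i, m_i+1} ∩ [−1, 1] = {1} → 1 state.
For l_f = 3: m_f ∈ {m_i−1, m_i, m_i+1} ∩ [−3, 3] = {1, 2, 3} → 3 states.
Total: 4.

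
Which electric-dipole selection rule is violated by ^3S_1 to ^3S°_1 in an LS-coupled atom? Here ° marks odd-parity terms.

Reading off the term symbols: S 1→1, L 0→0, J 1→1, parity even→odd.
Parity must change: even → odd — satisfied.
ΔS = 0: S: 1 → 1 — satisfied.
ΔL = 0, ±1 (not L=0↔0): L: 0 → 0, ΔL = +0 — violated.
ΔJ = 0, ±1 (not J=0↔0): J: 1 → 1, ΔJ = +0 — satisfied.

the L=0 ↔ L=0 exclusion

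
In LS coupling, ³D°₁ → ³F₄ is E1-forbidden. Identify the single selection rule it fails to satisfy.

the ΔJ = 0, ±1 rule

Reading off the term symbols: S 1→1, L 2→3, J 1→4, parity odd→even.
Parity must change: odd → even — passes.
ΔS = 0: S: 1 → 1 — passes.
ΔL = 0, ±1 (not L=0↔0): L: 2 → 3, ΔL = +1 — passes.
ΔJ = 0, ±1 (not J=0↔0): J: 1 → 4, ΔJ = +3 — fails.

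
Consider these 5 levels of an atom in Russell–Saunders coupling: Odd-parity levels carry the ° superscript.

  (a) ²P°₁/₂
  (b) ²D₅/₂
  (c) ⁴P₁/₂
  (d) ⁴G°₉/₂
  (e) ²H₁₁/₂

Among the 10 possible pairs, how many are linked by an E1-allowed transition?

(a)–(b): forbidden (ΔJ).
(a)–(c): forbidden (ΔS).
(a)–(d): forbidden (parity, ΔS, ΔL, ΔJ).
(a)–(e): forbidden (ΔL, ΔJ).
(b)–(c): forbidden (parity, ΔS, ΔJ).
(b)–(d): forbidden (ΔS, ΔL, ΔJ).
(b)–(e): forbidden (parity, ΔL, ΔJ).
(c)–(d): forbidden (ΔL, ΔJ).
(c)–(e): forbidden (parity, ΔS, ΔL, ΔJ).
(d)–(e): forbidden (ΔS).
Allowed pairs: 0 of 10.

0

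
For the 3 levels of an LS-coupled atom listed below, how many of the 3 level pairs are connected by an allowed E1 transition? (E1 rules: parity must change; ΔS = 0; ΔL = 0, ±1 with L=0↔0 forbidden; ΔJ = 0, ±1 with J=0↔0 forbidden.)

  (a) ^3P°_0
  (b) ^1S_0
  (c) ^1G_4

(a)–(b): forbidden (ΔS, ΔJ).
(a)–(c): forbidden (ΔS, ΔL, ΔJ).
(b)–(c): forbidden (parity, ΔL, ΔJ).
Allowed pairs: 0 of 3.

0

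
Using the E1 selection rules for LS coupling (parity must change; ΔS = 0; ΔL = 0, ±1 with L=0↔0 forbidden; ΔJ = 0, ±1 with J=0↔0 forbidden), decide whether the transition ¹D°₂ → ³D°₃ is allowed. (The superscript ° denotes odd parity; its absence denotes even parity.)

forbidden

Reading off the term symbols: S 0→1, L 2→2, J 2→3, parity odd→odd.
ΔS = 0: S: 0 → 1 — violated.
Parity must change: odd → odd — violated.
ΔJ = 0, ±1 (not J=0↔0): J: 2 → 3, ΔJ = +1 — satisfied.
ΔL = 0, ±1 (not L=0↔0): L: 2 → 2, ΔL = +0 — satisfied.
Rule(s) violated: parity, ΔS.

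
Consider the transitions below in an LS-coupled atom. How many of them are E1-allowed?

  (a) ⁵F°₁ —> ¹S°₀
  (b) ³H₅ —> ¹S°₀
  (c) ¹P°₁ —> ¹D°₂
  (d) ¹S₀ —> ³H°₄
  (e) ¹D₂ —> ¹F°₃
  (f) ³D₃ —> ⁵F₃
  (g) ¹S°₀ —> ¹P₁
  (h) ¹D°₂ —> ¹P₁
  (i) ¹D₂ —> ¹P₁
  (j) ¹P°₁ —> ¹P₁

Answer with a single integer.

(a) forbidden (parity, ΔS, ΔL fail)
(b) forbidden (ΔS, ΔL, ΔJ fail)
(c) forbidden (parity fails)
(d) forbidden (ΔS, ΔL, ΔJ fail)
(e) allowed
(f) forbidden (parity, ΔS fail)
(g) allowed
(h) allowed
(i) forbidden (parity fails)
(j) allowed
Total allowed: 4 of 10.

4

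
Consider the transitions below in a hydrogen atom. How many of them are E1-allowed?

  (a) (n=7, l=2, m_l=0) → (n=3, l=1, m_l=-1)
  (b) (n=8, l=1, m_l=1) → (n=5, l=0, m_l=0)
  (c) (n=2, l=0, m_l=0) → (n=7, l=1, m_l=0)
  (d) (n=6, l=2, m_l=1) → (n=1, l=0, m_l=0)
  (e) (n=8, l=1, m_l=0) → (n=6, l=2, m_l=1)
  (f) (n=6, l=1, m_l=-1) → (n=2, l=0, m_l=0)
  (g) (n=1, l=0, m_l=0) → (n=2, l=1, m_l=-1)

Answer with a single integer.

(a) allowed
(b) allowed
(c) allowed
(d) forbidden — Δl = -2 (E1 requires Δl = ±1)
(e) allowed
(f) allowed
(g) allowed
Total allowed: 6 of 7.

6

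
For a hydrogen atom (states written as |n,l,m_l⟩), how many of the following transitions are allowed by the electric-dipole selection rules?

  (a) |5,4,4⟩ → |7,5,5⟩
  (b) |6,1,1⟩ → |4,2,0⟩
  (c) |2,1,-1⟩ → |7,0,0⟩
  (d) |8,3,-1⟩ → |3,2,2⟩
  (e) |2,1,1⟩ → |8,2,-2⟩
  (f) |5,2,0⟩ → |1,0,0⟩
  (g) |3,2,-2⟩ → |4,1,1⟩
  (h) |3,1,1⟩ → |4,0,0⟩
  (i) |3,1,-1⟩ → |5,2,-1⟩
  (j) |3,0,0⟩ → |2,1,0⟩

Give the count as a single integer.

6

(a) allowed
(b) allowed
(c) allowed
(d) forbidden — Δm_l = +3 (E1 requires Δm_l = 0, ±1)
(e) forbidden — Δm_l = -3 (E1 requires Δm_l = 0, ±1)
(f) forbidden — Δl = -2 (E1 requires Δl = ±1)
(g) forbidden — Δm_l = +3 (E1 requires Δm_l = 0, ±1)
(h) allowed
(i) allowed
(j) allowed
Total allowed: 6 of 10.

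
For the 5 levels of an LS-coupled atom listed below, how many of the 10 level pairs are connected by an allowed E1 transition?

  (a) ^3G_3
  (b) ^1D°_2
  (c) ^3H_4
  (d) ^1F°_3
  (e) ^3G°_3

2

(a)–(b): forbidden (ΔS, ΔL).
(a)–(c): forbidden (parity).
(a)–(d): forbidden (ΔS).
(a)–(e): allowed.
(b)–(c): forbidden (ΔS, ΔL, ΔJ).
(b)–(d): forbidden (parity).
(b)–(e): forbidden (parity, ΔS, ΔL).
(c)–(d): forbidden (ΔS, ΔL).
(c)–(e): allowed.
(d)–(e): forbidden (parity, ΔS).
Allowed pairs: 2 of 10.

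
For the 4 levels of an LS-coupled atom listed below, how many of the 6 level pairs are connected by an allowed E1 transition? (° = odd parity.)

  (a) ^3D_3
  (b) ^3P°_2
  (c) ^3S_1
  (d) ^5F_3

2

(a)–(b): allowed.
(a)–(c): forbidden (parity, ΔL, ΔJ).
(a)–(d): forbidden (parity, ΔS).
(b)–(c): allowed.
(b)–(d): forbidden (ΔS, ΔL).
(c)–(d): forbidden (parity, ΔS, ΔL, ΔJ).
Allowed pairs: 2 of 6.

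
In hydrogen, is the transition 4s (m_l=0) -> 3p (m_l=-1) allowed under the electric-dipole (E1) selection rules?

allowed

l: 0 → 1 (Δl = +1). Δl = ±1 ✓.
Δm_l = -1 − (0) = -1. E1 requires Δm_l = 0, ±1: ✓.
All E1 selection rules are satisfied.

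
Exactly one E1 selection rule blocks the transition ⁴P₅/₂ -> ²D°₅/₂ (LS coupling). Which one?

Reading off the term symbols: S 3/2→1/2, L 1→2, J 5/2→5/2, parity even→odd.
Parity must change: even → odd — ✓.
ΔS = 0: S: 3/2 → 1/2 — ✗.
ΔL = 0, ±1 (not L=0↔0): L: 1 → 2, ΔL = +1 — ✓.
ΔJ = 0, ±1 (not J=0↔0): J: 5/2 → 5/2, ΔJ = +0 — ✓.

the ΔS = 0 rule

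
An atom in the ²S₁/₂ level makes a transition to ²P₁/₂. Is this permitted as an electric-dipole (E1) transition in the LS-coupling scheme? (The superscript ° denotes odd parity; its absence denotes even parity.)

forbidden

Parity must change: even → even — ✗.
ΔS = 0: S: 1/2 → 1/2 — ✓.
ΔL = 0, ±1 (not L=0↔0): L: 0 → 1, ΔL = +1 — ✓.
ΔJ = 0, ±1 (not J=0↔0): J: 1/2 → 1/2, ΔJ = +0 — ✓.
Rule(s) violated: parity.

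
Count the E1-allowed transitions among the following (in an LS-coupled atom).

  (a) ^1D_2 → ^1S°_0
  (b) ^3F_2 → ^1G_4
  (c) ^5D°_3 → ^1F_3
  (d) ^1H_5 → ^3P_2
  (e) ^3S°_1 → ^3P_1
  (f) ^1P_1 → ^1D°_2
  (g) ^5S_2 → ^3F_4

(a) forbidden (ΔL, ΔJ fail)
(b) forbidden (parity, ΔS, ΔJ fail)
(c) forbidden (ΔS fails)
(d) forbidden (parity, ΔS, ΔL, ΔJ fail)
(e) allowed
(f) allowed
(g) forbidden (parity, ΔS, ΔL, ΔJ fail)
Total allowed: 2 of 7.

2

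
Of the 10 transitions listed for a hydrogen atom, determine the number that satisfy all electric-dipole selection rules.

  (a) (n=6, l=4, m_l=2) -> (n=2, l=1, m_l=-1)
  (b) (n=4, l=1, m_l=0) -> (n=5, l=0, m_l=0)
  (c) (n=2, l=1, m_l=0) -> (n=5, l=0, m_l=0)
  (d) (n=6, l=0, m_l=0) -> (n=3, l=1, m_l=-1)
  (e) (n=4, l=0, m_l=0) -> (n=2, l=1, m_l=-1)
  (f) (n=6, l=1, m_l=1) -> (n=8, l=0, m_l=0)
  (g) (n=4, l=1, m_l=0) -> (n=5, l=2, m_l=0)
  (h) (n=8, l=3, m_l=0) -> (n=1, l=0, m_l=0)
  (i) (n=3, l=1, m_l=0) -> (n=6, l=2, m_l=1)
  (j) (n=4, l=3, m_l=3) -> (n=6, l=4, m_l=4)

8

(a) forbidden — Δl = -3 (E1 requires Δl = ±1); Δm_l = -3 (E1 requires Δm_l = 0, ±1)
(b) allowed
(c) allowed
(d) allowed
(e) allowed
(f) allowed
(g) allowed
(h) forbidden — Δl = -3 (E1 requires Δl = ±1)
(i) allowed
(j) allowed
Total allowed: 8 of 10.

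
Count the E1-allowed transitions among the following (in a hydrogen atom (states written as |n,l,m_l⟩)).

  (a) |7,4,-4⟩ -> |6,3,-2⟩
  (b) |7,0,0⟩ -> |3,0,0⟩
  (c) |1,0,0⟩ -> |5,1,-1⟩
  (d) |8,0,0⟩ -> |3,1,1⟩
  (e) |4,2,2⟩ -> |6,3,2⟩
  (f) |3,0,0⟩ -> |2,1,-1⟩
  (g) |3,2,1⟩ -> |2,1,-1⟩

(a) forbidden — Δm_l = +2 (E1 requires Δm_l = 0, ±1)
(b) forbidden — Δl = +0 (E1 requires Δl = ±1)
(c) allowed
(d) allowed
(e) allowed
(f) allowed
(g) forbidden — Δm_l = -2 (E1 requires Δm_l = 0, ±1)
Total allowed: 4 of 7.

4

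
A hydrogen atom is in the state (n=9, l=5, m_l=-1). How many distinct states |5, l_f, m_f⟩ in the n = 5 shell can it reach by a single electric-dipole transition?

E1 requires Δl = ±1, so l_f ∈ {4, 6}; with 0 ≤ l_f ≤ n_f−1 = 4, the allowed l_f values are {4}.
For l_f = 4: m_f ∈ {m_i−1, m_i, m_i+1} ∩ [−4, 4] = {-2, -1, 0} → 3 states.
Total: 3.

3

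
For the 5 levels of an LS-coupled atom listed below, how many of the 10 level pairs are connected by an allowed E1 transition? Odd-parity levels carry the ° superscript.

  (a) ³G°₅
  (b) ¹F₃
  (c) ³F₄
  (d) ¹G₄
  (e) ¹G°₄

(a)–(b): forbidden (ΔS, ΔJ).
(a)–(c): allowed.
(a)–(d): forbidden (ΔS).
(a)–(e): forbidden (parity, ΔS).
(b)–(c): forbidden (parity, ΔS).
(b)–(d): forbidden (parity).
(b)–(e): allowed.
(c)–(d): forbidden (parity, ΔS).
(c)–(e): forbidden (ΔS).
(d)–(e): allowed.
Allowed pairs: 3 of 10.

3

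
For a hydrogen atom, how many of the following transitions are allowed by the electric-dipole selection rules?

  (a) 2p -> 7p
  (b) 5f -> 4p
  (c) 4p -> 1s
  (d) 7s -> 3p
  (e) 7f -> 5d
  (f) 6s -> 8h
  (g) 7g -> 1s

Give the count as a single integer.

(a) forbidden — Δl = +0 (E1 requires Δl = ±1)
(b) forbidden — Δl = -2 (E1 requires Δl = ±1)
(c) allowed
(d) allowed
(e) allowed
(f) forbidden — Δl = +5 (E1 requires Δl = ±1)
(g) forbidden — Δl = -4 (E1 requires Δl = ±1)
Total allowed: 3 of 7.

3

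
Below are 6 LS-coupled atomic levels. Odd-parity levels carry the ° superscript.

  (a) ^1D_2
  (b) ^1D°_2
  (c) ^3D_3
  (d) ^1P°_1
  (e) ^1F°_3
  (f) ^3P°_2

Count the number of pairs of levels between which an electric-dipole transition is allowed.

(a)–(b): allowed.
(a)–(c): forbidden (parity, ΔS).
(a)–(d): allowed.
(a)–(e): allowed.
(a)–(f): forbidden (ΔS).
(b)–(c): forbidden (ΔS).
(b)–(d): forbidden (parity).
(b)–(e): forbidden (parity).
(b)–(f): forbidden (parity, ΔS).
(c)–(d): forbidden (ΔS, ΔJ).
(c)–(e): forbidden (ΔS).
(c)–(f): allowed.
(d)–(e): forbidden (parity, ΔL, ΔJ).
(d)–(f): forbidden (parity, ΔS).
(e)–(f): forbidden (parity, ΔS, ΔL).
Allowed pairs: 4 of 15.

4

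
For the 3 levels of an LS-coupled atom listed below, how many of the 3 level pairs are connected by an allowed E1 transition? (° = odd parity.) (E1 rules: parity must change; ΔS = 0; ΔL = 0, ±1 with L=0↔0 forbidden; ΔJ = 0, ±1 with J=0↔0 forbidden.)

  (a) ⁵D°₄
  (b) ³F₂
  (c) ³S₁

(a)–(b): forbidden (ΔS, ΔJ).
(a)–(c): forbidden (ΔS, ΔL, ΔJ).
(b)–(c): forbidden (parity, ΔL).
Allowed pairs: 0 of 3.

0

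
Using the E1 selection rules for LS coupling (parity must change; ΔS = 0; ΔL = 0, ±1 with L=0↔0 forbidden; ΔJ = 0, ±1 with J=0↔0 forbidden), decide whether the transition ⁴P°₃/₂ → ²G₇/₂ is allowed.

Parity must change: odd → even — satisfied.
ΔS = 0: S: 3/2 → 1/2 — violated.
ΔL = 0, ±1 (not L=0↔0): L: 1 → 4, ΔL = +3 — violated.
ΔJ = 0, ±1 (not J=0↔0): J: 3/2 → 7/2, ΔJ = +2 — violated.
Rule(s) violated: ΔS, ΔL, ΔJ.

forbidden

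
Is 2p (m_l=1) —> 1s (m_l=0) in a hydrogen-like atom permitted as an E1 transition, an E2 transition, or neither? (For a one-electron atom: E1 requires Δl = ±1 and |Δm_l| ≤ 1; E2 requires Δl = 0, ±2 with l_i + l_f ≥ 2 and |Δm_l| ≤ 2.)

Δl = 0 − 1 = -1; l_i + l_f = 1.
Δm_l = -1.
E1 (Δl = ±1, |Δm_l| ≤ 1): satisfied.
E2 (Δl = 0,±2, l_i+l_f ≥ 2, |Δm_l| ≤ 2): not satisfied.

E1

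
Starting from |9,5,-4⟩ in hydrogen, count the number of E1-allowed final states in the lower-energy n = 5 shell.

2

E1 requires Δl = ±1, so l_f ∈ {4, 6}; with 0 ≤ l_f ≤ n_f−1 = 4, the allowed l_f values are {4}.
For l_f = 4: m_f ∈ {m_i−1, m_i, m_i+1} ∩ [−4, 4] = {-4, -3} → 2 states.
Total: 2.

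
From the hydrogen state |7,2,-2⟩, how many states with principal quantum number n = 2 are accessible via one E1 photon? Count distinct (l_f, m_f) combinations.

E1 requires Δl = ±1, so l_f ∈ {1, 3}; with 0 ≤ l_f ≤ n_f−1 = 1, the allowed l_f values are {1}.
For l_f = 1: m_f ∈ {m_i−1, m_i, m_i+1} ∩ [−1, 1] = {-1} → 1 state.
Total: 1.

1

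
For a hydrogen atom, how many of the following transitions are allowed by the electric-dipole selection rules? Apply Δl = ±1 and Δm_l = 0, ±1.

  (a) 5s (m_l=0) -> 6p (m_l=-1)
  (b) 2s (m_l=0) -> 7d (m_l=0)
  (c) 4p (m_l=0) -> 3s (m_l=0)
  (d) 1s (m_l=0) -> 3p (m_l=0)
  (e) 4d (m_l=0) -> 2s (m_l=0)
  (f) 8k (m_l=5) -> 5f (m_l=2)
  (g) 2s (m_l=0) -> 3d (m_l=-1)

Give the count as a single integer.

3

(a) allowed
(b) forbidden — Δl = +2 (E1 requires Δl = ±1)
(c) allowed
(d) allowed
(e) forbidden — Δl = -2 (E1 requires Δl = ±1)
(f) forbidden — Δl = -4 (E1 requires Δl = ±1); Δm_l = -3 (E1 requires Δm_l = 0, ±1)
(g) forbidden — Δl = +2 (E1 requires Δl = ±1)
Total allowed: 3 of 7.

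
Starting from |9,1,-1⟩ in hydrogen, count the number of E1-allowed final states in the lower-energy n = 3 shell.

E1 requires Δl = ±1, so l_f ∈ {0, 2}; with 0 ≤ l_f ≤ n_f−1 = 2, the allowed l_f values are {0, 2}.
For l_f = 0: m_f ∈ {m_i−1, m_i, m_i+1} ∩ [−0, 0] = {0} → 1 state.
For l_f = 2: m_f ∈ {m_i−1, m_i, m_i+1} ∩ [−2, 2] = {-2, -1, 0} → 3 states.
Total: 4.

4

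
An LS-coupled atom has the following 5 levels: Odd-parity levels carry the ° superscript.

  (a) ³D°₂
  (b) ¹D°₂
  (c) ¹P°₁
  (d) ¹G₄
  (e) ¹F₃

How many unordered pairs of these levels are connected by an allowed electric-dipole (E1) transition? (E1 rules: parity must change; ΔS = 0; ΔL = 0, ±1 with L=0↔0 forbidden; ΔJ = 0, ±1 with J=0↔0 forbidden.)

(a)–(b): forbidden (parity, ΔS).
(a)–(c): forbidden (parity, ΔS).
(a)–(d): forbidden (ΔS, ΔL, ΔJ).
(a)–(e): forbidden (ΔS).
(b)–(c): forbidden (parity).
(b)–(d): forbidden (ΔL, ΔJ).
(b)–(e): allowed.
(c)–(d): forbidden (ΔL, ΔJ).
(c)–(e): forbidden (ΔL, ΔJ).
(d)–(e): forbidden (parity).
Allowed pairs: 1 of 10.

1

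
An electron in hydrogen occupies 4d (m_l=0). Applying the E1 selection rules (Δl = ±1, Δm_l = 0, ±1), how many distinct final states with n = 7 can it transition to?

E1 requires Δl = ±1, so l_f ∈ {1, 3}; with 0 ≤ l_f ≤ n_f−1 = 6, the allowed l_f values are {1, 3}.
For l_f = 1: m_f ∈ {m_i−1, m_i, m_i+1} ∩ [−1, 1] = {-1, 0, 1} → 3 states.
For l_f = 3: m_f ∈ {m_i−1, m_i, m_i+1} ∩ [−3, 3] = {-1, 0, 1} → 3 states.
Total: 6.

6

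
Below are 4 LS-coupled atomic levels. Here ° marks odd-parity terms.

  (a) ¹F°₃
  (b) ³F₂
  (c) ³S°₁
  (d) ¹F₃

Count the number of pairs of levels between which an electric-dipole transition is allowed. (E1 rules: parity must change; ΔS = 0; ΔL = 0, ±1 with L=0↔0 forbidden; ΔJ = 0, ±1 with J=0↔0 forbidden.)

(a)–(b): forbidden (ΔS).
(a)–(c): forbidden (parity, ΔS, ΔL, ΔJ).
(a)–(d): allowed.
(b)–(c): forbidden (ΔL).
(b)–(d): forbidden (parity, ΔS).
(c)–(d): forbidden (ΔS, ΔL, ΔJ).
Allowed pairs: 1 of 6.

1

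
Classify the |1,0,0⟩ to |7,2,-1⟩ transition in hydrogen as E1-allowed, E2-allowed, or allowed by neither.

Δl = 2 − 0 = +2; l_i + l_f = 2.
Δm_l = -1.
E1 (Δl = ±1, |Δm_l| ≤ 1): not satisfied.
E2 (Δl = 0,±2, l_i+l_f ≥ 2, |Δm_l| ≤ 2): satisfied.

E2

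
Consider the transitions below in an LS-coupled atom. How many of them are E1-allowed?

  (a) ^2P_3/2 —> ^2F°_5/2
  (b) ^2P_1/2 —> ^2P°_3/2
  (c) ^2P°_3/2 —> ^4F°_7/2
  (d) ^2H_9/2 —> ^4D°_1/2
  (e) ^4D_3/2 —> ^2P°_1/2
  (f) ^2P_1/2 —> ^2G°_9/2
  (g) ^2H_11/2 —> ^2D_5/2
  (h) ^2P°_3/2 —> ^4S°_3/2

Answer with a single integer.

(a) forbidden (ΔL fails)
(b) allowed
(c) forbidden (parity, ΔS, ΔL, ΔJ fail)
(d) forbidden (ΔS, ΔL, ΔJ fail)
(e) forbidden (ΔS fails)
(f) forbidden (ΔL, ΔJ fail)
(g) forbidden (parity, ΔL, ΔJ fail)
(h) forbidden (parity, ΔS fail)
Total allowed: 1 of 8.

1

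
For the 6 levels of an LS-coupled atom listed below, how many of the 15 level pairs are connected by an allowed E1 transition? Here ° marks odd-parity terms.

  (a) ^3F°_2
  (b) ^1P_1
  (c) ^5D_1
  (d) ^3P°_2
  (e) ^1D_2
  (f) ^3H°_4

0

(a)–(b): forbidden (ΔS, ΔL).
(a)–(c): forbidden (ΔS).
(a)–(d): forbidden (parity, ΔL).
(a)–(e): forbidden (ΔS).
(a)–(f): forbidden (parity, ΔL, ΔJ).
(b)–(c): forbidden (parity, ΔS).
(b)–(d): forbidden (ΔS).
(b)–(e): forbidden (parity).
(b)–(f): forbidden (ΔS, ΔL, ΔJ).
(c)–(d): forbidden (ΔS).
(c)–(e): forbidden (parity, ΔS).
(c)–(f): forbidden (ΔS, ΔL, ΔJ).
(d)–(e): forbidden (ΔS).
(d)–(f): forbidden (parity, ΔL, ΔJ).
(e)–(f): forbidden (ΔS, ΔL, ΔJ).
Allowed pairs: 0 of 15.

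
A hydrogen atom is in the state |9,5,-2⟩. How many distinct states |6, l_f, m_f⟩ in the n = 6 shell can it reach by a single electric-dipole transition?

3

E1 requires Δl = ±1, so l_f ∈ {4, 6}; with 0 ≤ l_f ≤ n_f−1 = 5, the allowed l_f values are {4}.
For l_f = 4: m_f ∈ {m_i−1, m_i, m_i+1} ∩ [−4, 4] = {-3, -2, -1} → 3 states.
Total: 3.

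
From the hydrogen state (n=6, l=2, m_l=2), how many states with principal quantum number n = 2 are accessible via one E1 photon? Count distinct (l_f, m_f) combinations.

E1 requires Δl = ±1, so l_f ∈ {1, 3}; with 0 ≤ l_f ≤ n_f−1 = 1, the allowed l_f values are {1}.
For l_f = 1: m_f ∈ {m_i−1, m_i, m_i+1} ∩ [−1, 1] = {1} → 1 state.
Total: 1.

1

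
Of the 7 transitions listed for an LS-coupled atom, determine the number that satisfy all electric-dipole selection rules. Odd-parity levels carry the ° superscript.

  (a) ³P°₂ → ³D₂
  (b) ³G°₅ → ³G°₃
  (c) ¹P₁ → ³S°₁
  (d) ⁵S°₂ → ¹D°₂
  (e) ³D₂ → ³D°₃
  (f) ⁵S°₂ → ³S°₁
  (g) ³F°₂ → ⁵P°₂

(a) allowed
(b) forbidden (parity, ΔJ fail)
(c) forbidden (ΔS fails)
(d) forbidden (parity, ΔS, ΔL fail)
(e) allowed
(f) forbidden (parity, ΔS, ΔL fail)
(g) forbidden (parity, ΔS, ΔL fail)
Total allowed: 2 of 7.

2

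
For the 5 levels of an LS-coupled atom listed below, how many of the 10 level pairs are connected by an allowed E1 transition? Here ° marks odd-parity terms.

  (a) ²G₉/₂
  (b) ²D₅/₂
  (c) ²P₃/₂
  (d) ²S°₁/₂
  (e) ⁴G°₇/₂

(a)–(b): forbidden (parity, ΔL, ΔJ).
(a)–(c): forbidden (parity, ΔL, ΔJ).
(a)–(d): forbidden (ΔL, ΔJ).
(a)–(e): forbidden (ΔS).
(b)–(c): forbidden (parity).
(b)–(d): forbidden (ΔL, ΔJ).
(b)–(e): forbidden (ΔS, ΔL).
(c)–(d): allowed.
(c)–(e): forbidden (ΔS, ΔL, ΔJ).
(d)–(e): forbidden (parity, ΔS, ΔL, ΔJ).
Allowed pairs: 1 of 10.

1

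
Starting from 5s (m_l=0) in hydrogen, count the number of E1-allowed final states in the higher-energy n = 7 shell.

3

E1 requires Δl = ±1, so l_f ∈ {-1, 1}; with 0 ≤ l_f ≤ n_f−1 = 6, the allowed l_f values are {1}.
For l_f = 1: m_f ∈ {m_i−1, m_i, m_i+1} ∩ [−1, 1] = {-1, 0, 1} → 3 states.
Total: 3.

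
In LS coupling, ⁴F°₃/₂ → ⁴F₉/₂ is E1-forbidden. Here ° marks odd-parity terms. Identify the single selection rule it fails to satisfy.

Initial level: S=3/2, L=3, J=3/2, parity odd. Final level: S=3/2, L=3, J=9/2, parity even.
Parity must change: odd → even — ✓.
ΔS = 0: S: 3/2 → 3/2 — ✓.
ΔL = 0, ±1 (not L=0↔0): L: 3 → 3, ΔL = +0 — ✓.
ΔJ = 0, ±1 (not J=0↔0): J: 3/2 → 9/2, ΔJ = +3 — ✗.

the ΔJ = 0, ±1 rule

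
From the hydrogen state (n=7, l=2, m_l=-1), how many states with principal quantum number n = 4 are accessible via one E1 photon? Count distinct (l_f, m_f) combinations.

5

E1 requires Δl = ±1, so l_f ∈ {1, 3}; with 0 ≤ l_f ≤ n_f−1 = 3, the allowed l_f values are {1, 3}.
For l_f = 1: m_f ∈ {m_i−1, m_i, m_i+1} ∩ [−1, 1] = {-1, 0} → 2 states.
For l_f = 3: m_f ∈ {m_i−1, m_i, m_i+1} ∩ [−3, 3] = {-2, -1, 0} → 3 states.
Total: 5.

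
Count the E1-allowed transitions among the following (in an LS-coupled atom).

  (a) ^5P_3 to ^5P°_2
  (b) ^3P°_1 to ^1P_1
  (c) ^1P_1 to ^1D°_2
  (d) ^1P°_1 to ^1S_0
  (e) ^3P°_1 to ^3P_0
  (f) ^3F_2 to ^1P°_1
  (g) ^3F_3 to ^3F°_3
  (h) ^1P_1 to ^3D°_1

(a) allowed
(b) forbidden (ΔS fails)
(c) allowed
(d) allowed
(e) allowed
(f) forbidden (ΔS, ΔL fail)
(g) allowed
(h) forbidden (ΔS fails)
Total allowed: 5 of 8.

5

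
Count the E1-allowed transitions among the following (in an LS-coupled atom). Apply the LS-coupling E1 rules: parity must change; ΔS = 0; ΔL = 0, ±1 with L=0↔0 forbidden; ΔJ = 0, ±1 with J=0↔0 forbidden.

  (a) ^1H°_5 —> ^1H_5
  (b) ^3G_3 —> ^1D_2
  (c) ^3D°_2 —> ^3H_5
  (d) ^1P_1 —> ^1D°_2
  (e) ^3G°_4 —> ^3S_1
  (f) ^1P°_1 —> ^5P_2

2

(a) allowed
(b) forbidden (parity, ΔS, ΔL fail)
(c) forbidden (ΔL, ΔJ fail)
(d) allowed
(e) forbidden (ΔL, ΔJ fail)
(f) forbidden (ΔS fails)
Total allowed: 2 of 6.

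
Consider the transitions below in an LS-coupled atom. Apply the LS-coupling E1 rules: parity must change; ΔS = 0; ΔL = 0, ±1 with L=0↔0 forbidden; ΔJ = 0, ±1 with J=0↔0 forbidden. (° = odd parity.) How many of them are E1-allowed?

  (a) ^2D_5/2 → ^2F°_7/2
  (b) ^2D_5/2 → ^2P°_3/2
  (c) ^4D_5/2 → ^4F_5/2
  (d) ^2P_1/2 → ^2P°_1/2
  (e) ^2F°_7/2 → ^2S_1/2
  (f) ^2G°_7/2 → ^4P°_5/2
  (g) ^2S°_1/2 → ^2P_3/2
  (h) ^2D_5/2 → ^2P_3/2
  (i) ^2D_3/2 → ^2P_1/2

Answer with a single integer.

(a) allowed
(b) allowed
(c) forbidden (parity fails)
(d) allowed
(e) forbidden (ΔL, ΔJ fail)
(f) forbidden (parity, ΔS, ΔL fail)
(g) allowed
(h) forbidden (parity fails)
(i) forbidden (parity fails)
Total allowed: 4 of 9.

4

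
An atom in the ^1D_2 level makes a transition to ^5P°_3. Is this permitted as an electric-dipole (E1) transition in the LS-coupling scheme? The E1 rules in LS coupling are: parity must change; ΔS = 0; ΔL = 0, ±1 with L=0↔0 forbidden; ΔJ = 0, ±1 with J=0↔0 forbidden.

Initial level: S=0, L=2, J=2, parity even. Final level: S=2, L=1, J=3, parity odd.
Parity must change: even → odd — ok.
ΔS = 0: S: 0 → 2 — fails.
ΔL = 0, ±1 (not L=0↔0): L: 2 → 1, ΔL = -1 — ok.
ΔJ = 0, ±1 (not J=0↔0): J: 2 → 3, ΔJ = +1 — ok.
Rule(s) violated: ΔS.

forbidden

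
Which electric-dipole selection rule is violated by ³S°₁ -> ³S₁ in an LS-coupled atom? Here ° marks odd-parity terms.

Initial level: S=1, L=0, J=1, parity odd. Final level: S=1, L=0, J=1, parity even.
Parity must change: odd → even — ✓.
ΔS = 0: S: 1 → 1 — ✓.
ΔL = 0, ±1 (not L=0↔0): L: 0 → 0, ΔL = +0 — ✗.
ΔJ = 0, ±1 (not J=0↔0): J: 1 → 1, ΔJ = +0 — ✓.

the L=0 ↔ L=0 exclusion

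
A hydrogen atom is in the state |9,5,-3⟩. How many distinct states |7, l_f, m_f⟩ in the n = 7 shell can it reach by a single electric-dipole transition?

E1 requires Δl = ±1, so l_f ∈ {4, 6}; with 0 ≤ l_f ≤ n_f−1 = 6, the allowed l_f values are {4, 6}.
For l_f = 4: m_f ∈ {m_i−1, m_i, m_i+1} ∩ [−4, 4] = {-4, -3, -2} → 3 states.
For l_f = 6: m_f ∈ {m_i−1, m_i, m_i+1} ∩ [−6, 6] = {-4, -3, -2} → 3 states.
Total: 6.

6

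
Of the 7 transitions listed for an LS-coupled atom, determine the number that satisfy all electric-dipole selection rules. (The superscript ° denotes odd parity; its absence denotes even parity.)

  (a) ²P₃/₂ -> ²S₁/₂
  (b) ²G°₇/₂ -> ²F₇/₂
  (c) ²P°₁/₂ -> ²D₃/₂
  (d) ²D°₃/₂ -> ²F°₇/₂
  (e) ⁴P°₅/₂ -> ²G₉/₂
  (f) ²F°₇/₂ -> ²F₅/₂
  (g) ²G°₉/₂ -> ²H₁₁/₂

(a) forbidden (parity fails)
(b) allowed
(c) allowed
(d) forbidden (parity, ΔJ fail)
(e) forbidden (ΔS, ΔL, ΔJ fail)
(f) allowed
(g) allowed
Total allowed: 4 of 7.

4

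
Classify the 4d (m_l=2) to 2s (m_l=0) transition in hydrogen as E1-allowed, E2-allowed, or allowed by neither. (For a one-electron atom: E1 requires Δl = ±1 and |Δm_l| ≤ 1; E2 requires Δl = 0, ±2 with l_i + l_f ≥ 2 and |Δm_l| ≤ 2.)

Δl = 0 − 2 = -2; l_i + l_f = 2.
Δm_l = -2.
E1 (Δl = ±1, |Δm_l| ≤ 1): not satisfied.
E2 (Δl = 0,±2, l_i+l_f ≥ 2, |Δm_l| ≤ 2): satisfied.

E2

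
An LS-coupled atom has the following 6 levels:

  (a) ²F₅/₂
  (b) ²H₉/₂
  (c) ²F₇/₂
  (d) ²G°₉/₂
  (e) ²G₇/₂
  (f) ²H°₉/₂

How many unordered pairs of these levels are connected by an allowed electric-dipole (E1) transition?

(a)–(b): forbidden (parity, ΔL, ΔJ).
(a)–(c): forbidden (parity).
(a)–(d): forbidden (ΔJ).
(a)–(e): forbidden (parity).
(a)–(f): forbidden (ΔL, ΔJ).
(b)–(c): forbidden (parity, ΔL).
(b)–(d): allowed.
(b)–(e): forbidden (parity).
(b)–(f): allowed.
(c)–(d): allowed.
(c)–(e): forbidden (parity).
(c)–(f): forbidden (ΔL).
(d)–(e): allowed.
(d)–(f): forbidden (parity).
(e)–(f): allowed.
Allowed pairs: 5 of 15.

5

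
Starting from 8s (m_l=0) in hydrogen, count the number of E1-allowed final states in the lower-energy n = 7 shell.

E1 requires Δl = ±1, so l_f ∈ {-1, 1}; with 0 ≤ l_f ≤ n_f−1 = 6, the allowed l_f values are {1}.
For l_f = 1: m_f ∈ {m_i−1, m_i, m_i+1} ∩ [−1, 1] = {-1, 0, 1} → 3 states.
Total: 3.

3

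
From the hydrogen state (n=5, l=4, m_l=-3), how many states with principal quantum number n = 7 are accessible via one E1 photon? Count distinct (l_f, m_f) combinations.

E1 requires Δl = ±1, so l_f ∈ {3, 5}; with 0 ≤ l_f ≤ n_f−1 = 6, the allowed l_f values are {3, 5}.
For l_f = 3: m_f ∈ {m_i−1, m_i, m_i+1} ∩ [−3, 3] = {-3, -2} → 2 states.
For l_f = 5: m_f ∈ {m_i−1, m_i, m_i+1} ∩ [−5, 5] = {-4, -3, -2} → 3 states.
Total: 5.

5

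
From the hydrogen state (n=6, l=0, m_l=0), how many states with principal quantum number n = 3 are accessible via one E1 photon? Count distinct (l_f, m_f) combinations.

E1 requires Δl = ±1, so l_f ∈ {-1, 1}; with 0 ≤ l_f ≤ n_f−1 = 2, the allowed l_f values are {1}.
For l_f = 1: m_f ∈ {m_i−1, m_i, m_i+1} ∩ [−1, 1] = {-1, 0, 1} → 3 states.
Total: 3.

3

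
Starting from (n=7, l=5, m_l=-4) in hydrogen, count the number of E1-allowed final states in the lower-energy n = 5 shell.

E1 requires Δl = ±1, so l_f ∈ {4, 6}; with 0 ≤ l_f ≤ n_f−1 = 4, the allowed l_f values are {4}.
For l_f = 4: m_f ∈ {m_i−1, m_i, m_i+1} ∩ [−4, 4] = {-4, -3} → 2 states.
Total: 2.

2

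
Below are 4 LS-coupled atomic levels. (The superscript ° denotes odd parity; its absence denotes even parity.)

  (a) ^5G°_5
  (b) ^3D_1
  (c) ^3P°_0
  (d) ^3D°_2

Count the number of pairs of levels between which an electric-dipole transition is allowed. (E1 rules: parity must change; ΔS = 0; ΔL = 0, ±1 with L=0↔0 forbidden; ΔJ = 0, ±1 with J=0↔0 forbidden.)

2

(a)–(b): forbidden (ΔS, ΔL, ΔJ).
(a)–(c): forbidden (parity, ΔS, ΔL, ΔJ).
(a)–(d): forbidden (parity, ΔS, ΔL, ΔJ).
(b)–(c): allowed.
(b)–(d): allowed.
(c)–(d): forbidden (parity, ΔJ).
Allowed pairs: 2 of 6.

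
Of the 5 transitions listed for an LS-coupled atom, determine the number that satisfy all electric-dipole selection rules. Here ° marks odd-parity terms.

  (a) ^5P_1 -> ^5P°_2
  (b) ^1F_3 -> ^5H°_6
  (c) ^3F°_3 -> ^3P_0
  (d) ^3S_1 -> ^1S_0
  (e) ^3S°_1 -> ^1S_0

(a) allowed
(b) forbidden (ΔS, ΔL, ΔJ fail)
(c) forbidden (ΔL, ΔJ fail)
(d) forbidden (parity, ΔS, ΔL fail)
(e) forbidden (ΔS, ΔL fail)
Total allowed: 1 of 5.

1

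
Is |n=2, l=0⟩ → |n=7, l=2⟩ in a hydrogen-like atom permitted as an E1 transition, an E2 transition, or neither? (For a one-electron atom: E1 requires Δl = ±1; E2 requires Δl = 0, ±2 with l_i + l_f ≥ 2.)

Δl = 2 − 0 = +2; l_i + l_f = 2.
E1 (Δl = ±1): not satisfied.
E2 (Δl = 0,±2, l_i+l_f ≥ 2): satisfied.

E2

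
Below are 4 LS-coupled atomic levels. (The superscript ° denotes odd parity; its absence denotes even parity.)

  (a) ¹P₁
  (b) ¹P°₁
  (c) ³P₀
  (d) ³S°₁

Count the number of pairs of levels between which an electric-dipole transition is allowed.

2

(a)–(b): allowed.
(a)–(c): forbidden (parity, ΔS).
(a)–(d): forbidden (ΔS).
(b)–(c): forbidden (ΔS).
(b)–(d): forbidden (parity, ΔS).
(c)–(d): allowed.
Allowed pairs: 2 of 6.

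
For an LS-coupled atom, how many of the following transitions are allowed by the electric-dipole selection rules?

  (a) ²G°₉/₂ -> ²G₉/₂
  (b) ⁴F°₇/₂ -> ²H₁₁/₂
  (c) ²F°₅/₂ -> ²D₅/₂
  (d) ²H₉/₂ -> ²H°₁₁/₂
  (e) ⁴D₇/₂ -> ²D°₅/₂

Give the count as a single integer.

(a) allowed
(b) forbidden (ΔS, ΔL, ΔJ fail)
(c) allowed
(d) allowed
(e) forbidden (ΔS fails)
Total allowed: 3 of 5.

3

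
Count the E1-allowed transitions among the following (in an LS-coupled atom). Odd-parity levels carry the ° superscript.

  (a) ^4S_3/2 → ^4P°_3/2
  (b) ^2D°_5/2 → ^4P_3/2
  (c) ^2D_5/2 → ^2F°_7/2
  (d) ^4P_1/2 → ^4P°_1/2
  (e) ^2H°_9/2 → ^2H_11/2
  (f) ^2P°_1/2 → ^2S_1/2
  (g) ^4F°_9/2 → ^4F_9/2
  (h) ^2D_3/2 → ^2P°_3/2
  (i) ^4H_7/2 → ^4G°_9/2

8

(a) allowed
(b) forbidden (ΔS fails)
(c) allowed
(d) allowed
(e) allowed
(f) allowed
(g) allowed
(h) allowed
(i) allowed
Total allowed: 8 of 9.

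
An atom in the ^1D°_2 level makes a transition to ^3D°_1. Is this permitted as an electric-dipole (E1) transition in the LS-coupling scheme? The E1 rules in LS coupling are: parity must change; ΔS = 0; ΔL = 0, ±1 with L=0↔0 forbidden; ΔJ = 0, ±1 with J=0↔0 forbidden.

Parity must change: odd → odd — violated.
ΔJ = 0, ±1 (not J=0↔0): J: 2 → 1, ΔJ = -1 — satisfied.
ΔS = 0: S: 0 → 1 — violated.
ΔL = 0, ±1 (not L=0↔0): L: 2 → 2, ΔL = +0 — satisfied.
Rule(s) violated: parity, ΔS.

forbidden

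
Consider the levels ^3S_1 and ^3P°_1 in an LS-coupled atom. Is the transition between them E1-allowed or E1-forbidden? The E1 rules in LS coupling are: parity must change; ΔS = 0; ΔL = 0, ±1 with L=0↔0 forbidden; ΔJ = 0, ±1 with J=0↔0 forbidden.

Parity must change: even → odd — passes.
ΔS = 0: S: 1 → 1 — passes.
ΔL = 0, ±1 (not L=0↔0): L: 0 → 1, ΔL = +1 — passes.
ΔJ = 0, ±1 (not J=0↔0): J: 1 → 1, ΔJ = +0 — passes.
All four E1 rules are satisfied.

allowed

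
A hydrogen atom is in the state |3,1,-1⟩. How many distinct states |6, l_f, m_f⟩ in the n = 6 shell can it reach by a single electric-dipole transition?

4

E1 requires Δl = ±1, so l_f ∈ {0, 2}; with 0 ≤ l_f ≤ n_f−1 = 5, the allowed l_f values are {0, 2}.
For l_f = 0: m_f ∈ {m_i−1, m_i, m_i+1} ∩ [−0, 0] = {0} → 1 state.
For l_f = 2: m_f ∈ {m_i−1, m_i, m_i+1} ∩ [−2, 2] = {-2, -1, 0} → 3 states.
Total: 4.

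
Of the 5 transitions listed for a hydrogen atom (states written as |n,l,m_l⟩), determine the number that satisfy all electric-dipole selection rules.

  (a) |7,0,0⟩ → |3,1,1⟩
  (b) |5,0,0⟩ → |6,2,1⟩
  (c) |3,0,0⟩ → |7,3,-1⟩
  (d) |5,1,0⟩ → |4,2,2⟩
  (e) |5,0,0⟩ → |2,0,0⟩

1

(a) allowed
(b) forbidden — Δl = +2 (E1 requires Δl = ±1)
(c) forbidden — Δl = +3 (E1 requires Δl = ±1)
(d) forbidden — Δm_l = +2 (E1 requires Δm_l = 0, ±1)
(e) forbidden — Δl = +0 (E1 requires Δl = ±1)
Total allowed: 1 of 5.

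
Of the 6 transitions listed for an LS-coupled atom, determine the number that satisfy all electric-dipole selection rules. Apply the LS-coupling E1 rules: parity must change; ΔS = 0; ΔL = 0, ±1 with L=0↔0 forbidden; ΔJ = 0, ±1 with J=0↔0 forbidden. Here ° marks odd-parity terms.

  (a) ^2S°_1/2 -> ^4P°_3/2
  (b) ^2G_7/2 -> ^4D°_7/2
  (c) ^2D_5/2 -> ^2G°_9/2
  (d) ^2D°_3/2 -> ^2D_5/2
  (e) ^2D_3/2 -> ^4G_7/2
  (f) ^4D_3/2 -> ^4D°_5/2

2

(a) forbidden (parity, ΔS fail)
(b) forbidden (ΔS, ΔL fail)
(c) forbidden (ΔL, ΔJ fail)
(d) allowed
(e) forbidden (parity, ΔS, ΔL, ΔJ fail)
(f) allowed
Total allowed: 2 of 6.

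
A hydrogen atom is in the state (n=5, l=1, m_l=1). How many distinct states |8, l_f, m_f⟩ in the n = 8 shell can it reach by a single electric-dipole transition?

E1 requires Δl = ±1, so l_f ∈ {0, 2}; with 0 ≤ l_f ≤ n_f−1 = 7, the allowed l_f values are {0, 2}.
For l_f = 0: m_f ∈ {m_i−1, m_i, m_i+1} ∩ [−0, 0] = {0} → 1 state.
For l_f = 2: m_f ∈ {m_i−1, m_i, m_i+1} ∩ [−2, 2] = {0, 1, 2} → 3 states.
Total: 4.

4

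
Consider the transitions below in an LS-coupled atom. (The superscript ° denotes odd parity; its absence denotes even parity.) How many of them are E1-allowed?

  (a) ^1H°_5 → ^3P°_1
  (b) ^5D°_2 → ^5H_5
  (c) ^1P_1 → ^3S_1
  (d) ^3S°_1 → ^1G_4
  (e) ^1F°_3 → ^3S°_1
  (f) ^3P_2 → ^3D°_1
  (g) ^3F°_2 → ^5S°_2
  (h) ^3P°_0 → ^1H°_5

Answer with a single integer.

1

(a) forbidden (parity, ΔS, ΔL, ΔJ fail)
(b) forbidden (ΔL, ΔJ fail)
(c) forbidden (parity, ΔS fail)
(d) forbidden (ΔS, ΔL, ΔJ fail)
(e) forbidden (parity, ΔS, ΔL, ΔJ fail)
(f) allowed
(g) forbidden (parity, ΔS, ΔL fail)
(h) forbidden (parity, ΔS, ΔL, ΔJ fail)
Total allowed: 1 of 8.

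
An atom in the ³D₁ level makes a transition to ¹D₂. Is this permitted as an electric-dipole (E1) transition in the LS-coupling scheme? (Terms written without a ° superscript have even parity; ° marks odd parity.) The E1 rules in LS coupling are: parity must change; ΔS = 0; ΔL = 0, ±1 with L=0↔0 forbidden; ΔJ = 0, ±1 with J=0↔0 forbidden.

forbidden

Reading off the term symbols: S 1→0, L 2→2, J 1→2, parity even→even.
ΔL = 0, ±1 (not L=0↔0): L: 2 → 2, ΔL = +0 — passes.
ΔJ = 0, ±1 (not J=0↔0): J: 1 → 2, ΔJ = +1 — passes.
Parity must change: even → even — fails.
ΔS = 0: S: 1 → 0 — fails.
Rule(s) violated: parity, ΔS.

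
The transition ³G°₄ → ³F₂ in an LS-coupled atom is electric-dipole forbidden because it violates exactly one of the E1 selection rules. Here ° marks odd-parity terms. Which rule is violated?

the ΔJ = 0, ±1 rule

Initial level: S=1, L=4, J=4, parity odd. Final level: S=1, L=3, J=2, parity even.
Parity must change: odd → even — ✓.
ΔS = 0: S: 1 → 1 — ✓.
ΔL = 0, ±1 (not L=0↔0): L: 4 → 3, ΔL = -1 — ✓.
ΔJ = 0, ±1 (not J=0↔0): J: 4 → 2, ΔJ = -2 — ✗.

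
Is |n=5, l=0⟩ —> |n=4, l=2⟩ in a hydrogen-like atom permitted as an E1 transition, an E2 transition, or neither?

E2

Δl = 2 − 0 = +2; l_i + l_f = 2.
E1 (Δl = ±1): not satisfied.
E2 (Δl = 0,±2, l_i+l_f ≥ 2): satisfied.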